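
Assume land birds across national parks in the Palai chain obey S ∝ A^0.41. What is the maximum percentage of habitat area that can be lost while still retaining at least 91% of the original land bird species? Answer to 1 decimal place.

Need (A_new/A_old)^0.41 = 0.91, so A_new/A_old = 0.91^(1/0.41) = 0.91^2.439
ln(A_new/A_old) = ln 0.91 / 0.41 = -0.0943 / 0.41 = -0.2300
A_new/A_old = e^-0.2300 ≈ 0.7945
Fraction that can be lost = 1 − 0.7945 = 0.2055

20.5%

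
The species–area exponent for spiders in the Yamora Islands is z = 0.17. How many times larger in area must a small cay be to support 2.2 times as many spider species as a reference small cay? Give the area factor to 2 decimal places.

103.34

(A₂/A₁)^0.17 = 2.2, so A₂/A₁ = 2.2^(1/0.17) = 2.2^5.882
ln(A₂/A₁) = ln 2.2 / 0.17 = 0.7885 / 0.17 = 4.6380
A₂/A₁ = e^4.6380 ≈ 103.3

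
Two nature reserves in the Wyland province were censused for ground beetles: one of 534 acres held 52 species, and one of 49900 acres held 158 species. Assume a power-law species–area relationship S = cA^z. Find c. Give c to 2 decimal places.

z = ln(S₂/S₁) / ln(A₂/A₁) = ln(158/52) / ln(49900/534) = 1.1114 / 4.5374 = 0.2449
c = S₁ / A₁^z = 52 / 534^0.2449 = 52 / 4.657 = 11.17

11.17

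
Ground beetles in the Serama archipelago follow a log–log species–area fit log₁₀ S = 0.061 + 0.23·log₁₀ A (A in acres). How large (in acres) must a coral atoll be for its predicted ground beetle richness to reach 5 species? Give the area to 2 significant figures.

590 acres

5 = 1.151 × A^0.23  ⇒  A^0.23 = 5/1.151 = 4.345
ln A = ln(4.345) / 0.23 = 1.4690 / 0.23 = 6.3869
A = e^6.3869 ≈ 594 acres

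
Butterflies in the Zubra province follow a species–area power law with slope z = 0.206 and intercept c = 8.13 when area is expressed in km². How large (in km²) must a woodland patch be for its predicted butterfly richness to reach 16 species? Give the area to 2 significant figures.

27 km²

16 = 8.13 × A^0.206  ⇒  A^0.206 = 16/8.13 = 1.968
ln A = ln(1.968) / 0.206 = 0.6770 / 0.206 = 3.2865
A = e^3.2865 ≈ 26.75 km²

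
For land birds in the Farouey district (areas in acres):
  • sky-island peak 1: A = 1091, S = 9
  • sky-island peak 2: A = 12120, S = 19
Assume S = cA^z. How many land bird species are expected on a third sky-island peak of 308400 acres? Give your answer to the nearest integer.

52

z = ln(19/9) / ln(12120/1091) = 0.7472 / 2.4078 = 0.3103
c = 9 / 1091^0.3103 = 9 / 8.765 = 1.027
S₃ = 1.027 × 308400^0.3103 = 1.027 × 50.52 ≈ 51.88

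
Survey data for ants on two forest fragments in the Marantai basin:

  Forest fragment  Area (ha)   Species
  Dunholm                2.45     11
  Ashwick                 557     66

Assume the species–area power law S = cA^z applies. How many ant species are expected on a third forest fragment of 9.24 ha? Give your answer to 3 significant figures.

z = ln(66/11) / ln(557/2.45) = 1.7918 / 5.4265 = 0.3302
c = 11 / 2.45^0.3302 = 11 / 1.344 = 8.183
S₃ = 8.183 × 9.24^0.3302 = 8.183 × 2.084 ≈ 17.05

17.1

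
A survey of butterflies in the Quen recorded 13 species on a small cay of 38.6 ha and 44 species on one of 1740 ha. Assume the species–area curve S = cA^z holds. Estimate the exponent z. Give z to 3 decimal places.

0.320

Taking logs: ln S = ln c + z ln A, so z = (ln S₂ − ln S₁)/(ln A₂ − ln A₁).
z = ln(44/13) / ln(1740/38.6) = ln(3.385) / ln(45.08) = 1.2192 / 3.8084 = 0.3201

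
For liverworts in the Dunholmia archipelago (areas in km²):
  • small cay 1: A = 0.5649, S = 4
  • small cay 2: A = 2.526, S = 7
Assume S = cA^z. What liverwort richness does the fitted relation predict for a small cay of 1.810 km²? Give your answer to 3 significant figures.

6.18

z = ln(7/4) / ln(2.526/0.5649) = 0.5596 / 1.4977 = 0.3736
c = 4 / 0.5649^0.3736 = 4 / 0.8078 = 4.951
S₃ = 4.951 × 1.81^0.3736 = 4.951 × 1.248 ≈ 6.18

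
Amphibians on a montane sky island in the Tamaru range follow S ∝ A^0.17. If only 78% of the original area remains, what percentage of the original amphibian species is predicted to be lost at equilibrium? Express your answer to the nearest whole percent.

4%

S_new/S_old = (A_new/A_old)^z = 0.78^0.17
= exp(0.17 × ln 0.78) = exp(0.17 × -0.2485) = exp(-0.0422) ≈ 0.9586
Fraction lost = 1 − 0.9586 = 0.04136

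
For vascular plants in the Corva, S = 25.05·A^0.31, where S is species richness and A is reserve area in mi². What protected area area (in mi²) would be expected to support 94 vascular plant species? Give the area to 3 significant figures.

71.2 mi²

94 = 25.05 × A^0.31  ⇒  A^0.31 = 94/25.05 = 3.752
ln A = ln(3.752) / 0.31 = 1.3224 / 0.31 = 4.2659
A = e^4.2659 ≈ 71.23 mi²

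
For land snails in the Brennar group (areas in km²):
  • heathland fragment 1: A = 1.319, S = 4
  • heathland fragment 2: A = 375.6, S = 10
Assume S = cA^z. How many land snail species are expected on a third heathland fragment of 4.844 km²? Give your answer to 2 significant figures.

4.9

z = ln(10/4) / ln(375.6/1.319) = 0.9163 / 5.6517 = 0.1621
c = 4 / 1.319^0.1621 = 4 / 1.046 = 3.824
S₃ = 3.824 × 4.844^0.1621 = 3.824 × 1.291 ≈ 4.939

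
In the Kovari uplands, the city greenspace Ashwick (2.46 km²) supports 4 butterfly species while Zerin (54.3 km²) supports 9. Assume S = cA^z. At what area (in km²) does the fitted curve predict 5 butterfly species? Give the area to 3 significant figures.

z = ln(9/4) / ln(54.3/2.46) = 0.8109 / 3.0944 = 0.2621
c = 4 / 2.46^0.2621 = 4 / 1.266 = 3.159
A = (5/3.159)^(1/0.2621) ⇒ ln A = ln(1.583)/0.2621 = 1.7516
A = e^1.7516 ≈ 5.764 km²

5.76 km²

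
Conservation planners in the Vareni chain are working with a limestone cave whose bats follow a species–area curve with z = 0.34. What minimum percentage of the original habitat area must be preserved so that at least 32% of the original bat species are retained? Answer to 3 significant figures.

3.50%

Need (A_new/A_old)^0.34 = 0.32, so A_new/A_old = 0.32^(1/0.34) = 0.32^2.941
ln(A_new/A_old) = ln 0.32 / 0.34 = -1.1394 / 0.34 = -3.3513
A_new/A_old = e^-3.3513 ≈ 0.03504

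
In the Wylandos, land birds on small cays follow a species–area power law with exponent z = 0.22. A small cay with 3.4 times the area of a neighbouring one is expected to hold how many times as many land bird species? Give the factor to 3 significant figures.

1.31

S₂/S₁ = (A₂/A₁)^z = 3.4^0.22
ln(S₂/S₁) = 0.22 × ln 3.4 = 0.22 × 1.2238 = 0.2692
S₂/S₁ = e^0.2692 ≈ 1.309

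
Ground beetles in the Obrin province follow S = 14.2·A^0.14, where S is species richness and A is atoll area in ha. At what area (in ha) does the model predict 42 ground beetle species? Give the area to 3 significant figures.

2310 ha

42 = 14.2 × A^0.14  ⇒  A^0.14 = 42/14.2 = 2.958
ln A = ln(2.958) / 0.14 = 1.0844 / 0.14 = 7.7459
A = e^7.7459 ≈ 2312 ha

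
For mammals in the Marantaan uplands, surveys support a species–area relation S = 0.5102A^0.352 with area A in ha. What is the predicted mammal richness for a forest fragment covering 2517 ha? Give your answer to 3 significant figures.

S = 0.5102 × 2517^0.352
ln S = ln 0.5102 + 0.352 × ln 2517 = -0.6730 + 0.352 × 7.8308 = 2.0835
S = e^2.0835 ≈ 8.033

8.03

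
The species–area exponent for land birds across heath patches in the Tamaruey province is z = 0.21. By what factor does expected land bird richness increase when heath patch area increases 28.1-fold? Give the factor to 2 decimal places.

2.01

S₂/S₁ = (A₂/A₁)^z = 28.1^0.21
ln(S₂/S₁) = 0.21 × ln 28.1 = 0.21 × 3.3358 = 0.7005
S₂/S₁ = e^0.7005 ≈ 2.015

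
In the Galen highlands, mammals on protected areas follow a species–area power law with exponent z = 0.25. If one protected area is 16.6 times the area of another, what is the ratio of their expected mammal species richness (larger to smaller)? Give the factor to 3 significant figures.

S₂/S₁ = (A₂/A₁)^z = 16.6^0.25
ln(S₂/S₁) = 0.25 × ln 16.6 = 0.25 × 2.8094 = 0.7024
S₂/S₁ = e^0.7024 ≈ 2.018

2.02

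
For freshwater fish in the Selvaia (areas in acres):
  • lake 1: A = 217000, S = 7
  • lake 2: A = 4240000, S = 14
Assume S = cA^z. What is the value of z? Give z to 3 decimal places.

Taking logs: ln S = ln c + z ln A, so z = (ln S₂ − ln S₁)/(ln A₂ − ln A₁).
z = ln(14/7) / ln(4240000/217000) = ln(2) / ln(19.54) = 0.6931 / 2.9724 = 0.2332

0.233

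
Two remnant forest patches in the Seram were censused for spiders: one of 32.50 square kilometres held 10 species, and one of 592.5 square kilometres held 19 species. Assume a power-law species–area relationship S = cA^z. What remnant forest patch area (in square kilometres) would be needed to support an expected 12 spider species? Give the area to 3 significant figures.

z = ln(19/10) / ln(592.5/32.5) = 0.6419 / 2.9031 = 0.2211
c = 10 / 32.5^0.2211 = 10 / 2.159 = 4.632
A = (12/4.632)^(1/0.2211) ⇒ ln A = ln(2.591)/0.2211 = 4.3059
A = e^4.3059 ≈ 74.13 square kilometres

74.1 square kilometres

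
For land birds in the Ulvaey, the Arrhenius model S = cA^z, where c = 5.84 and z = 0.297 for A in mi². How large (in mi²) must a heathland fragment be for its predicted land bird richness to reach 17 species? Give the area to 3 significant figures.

36.5 mi²

17 = 5.84 × A^0.297  ⇒  A^0.297 = 17/5.84 = 2.911
ln A = ln(2.911) / 0.297 = 1.0685 / 0.297 = 3.5976
A = e^3.5976 ≈ 36.51 mi²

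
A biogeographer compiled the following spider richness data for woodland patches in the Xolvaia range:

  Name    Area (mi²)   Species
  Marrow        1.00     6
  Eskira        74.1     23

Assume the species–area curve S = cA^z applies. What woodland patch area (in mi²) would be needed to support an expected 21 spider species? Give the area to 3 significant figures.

55.4 mi²

z = ln(23/6) / ln(74.1/1) = 1.3437 / 4.3054 = 0.3121
c = 6 / 1^0.3121 = 6 / 1 = 6
A = (21/6)^(1/0.3121) ⇒ ln A = ln(3.5)/0.3121 = 4.0139
A = e^4.0139 ≈ 55.36 mi²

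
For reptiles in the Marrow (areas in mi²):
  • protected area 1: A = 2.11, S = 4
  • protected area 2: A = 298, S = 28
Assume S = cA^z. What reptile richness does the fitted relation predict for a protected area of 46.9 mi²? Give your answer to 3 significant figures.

13.5

z = ln(28/4) / ln(298/2.11) = 1.9459 / 4.9504 = 0.3931
c = 4 / 2.11^0.3931 = 4 / 1.341 = 2.983
S₃ = 2.983 × 46.9^0.3931 = 2.983 × 4.538 ≈ 13.54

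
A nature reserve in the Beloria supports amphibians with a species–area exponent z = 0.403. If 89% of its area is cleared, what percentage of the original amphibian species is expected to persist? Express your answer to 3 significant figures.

S_new/S_old = (A_new/A_old)^z = 0.11^0.403
= exp(0.403 × ln 0.11) = exp(0.403 × -2.2073) = exp(-0.8895) ≈ 0.4108

41.1%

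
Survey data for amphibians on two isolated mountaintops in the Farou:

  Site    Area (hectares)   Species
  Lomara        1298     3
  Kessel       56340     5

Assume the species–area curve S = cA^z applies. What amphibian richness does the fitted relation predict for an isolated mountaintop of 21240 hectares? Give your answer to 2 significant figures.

z = ln(5/3) / ln(56340/1298) = 0.5108 / 3.7706 = 0.1355
c = 3 / 1298^0.1355 = 3 / 2.641 = 1.136
S₃ = 1.136 × 21240^0.1355 = 1.136 × 3.857 ≈ 4.381

4.4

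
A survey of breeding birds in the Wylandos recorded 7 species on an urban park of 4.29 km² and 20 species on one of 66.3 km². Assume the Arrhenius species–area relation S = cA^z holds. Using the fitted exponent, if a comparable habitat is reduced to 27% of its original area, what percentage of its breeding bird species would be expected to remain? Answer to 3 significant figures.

60.5%

z = ln(20/7) / ln(66.3/4.29) = 1.0498 / 2.7379 = 0.3834
S_new/S_old = (A_new/A_old)^z = 0.27^0.3834 = exp(0.3834 × -1.3093) = 0.6053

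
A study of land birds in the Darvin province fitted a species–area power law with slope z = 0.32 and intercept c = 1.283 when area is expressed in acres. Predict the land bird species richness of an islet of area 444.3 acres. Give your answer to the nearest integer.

S = 1.283 × 444.3^0.32
ln S = ln 1.283 + 0.32 × ln 444.3 = 0.2492 + 0.32 × 6.0965 = 2.2001
S = e^2.2001 ≈ 9.026

9 species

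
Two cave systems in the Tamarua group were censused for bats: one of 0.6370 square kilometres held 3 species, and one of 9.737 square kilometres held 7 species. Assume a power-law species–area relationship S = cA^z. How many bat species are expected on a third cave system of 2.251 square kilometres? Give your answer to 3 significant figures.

z = ln(7/3) / ln(9.737/0.637) = 0.8473 / 2.7269 = 0.3107
c = 3 / 0.637^0.3107 = 3 / 0.8692 = 3.451
S₃ = 3.451 × 2.251^0.3107 = 3.451 × 1.287 ≈ 4.441

4.44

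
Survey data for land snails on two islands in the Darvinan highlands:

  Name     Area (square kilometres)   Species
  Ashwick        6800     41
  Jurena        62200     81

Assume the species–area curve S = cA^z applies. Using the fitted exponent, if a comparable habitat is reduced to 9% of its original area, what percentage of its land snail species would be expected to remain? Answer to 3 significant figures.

z = ln(81/41) / ln(62200/6800) = 0.6809 / 2.2134 = 0.3076
S_new/S_old = (A_new/A_old)^z = 0.09^0.3076 = exp(0.3076 × -2.4079) = 0.4768

47.7%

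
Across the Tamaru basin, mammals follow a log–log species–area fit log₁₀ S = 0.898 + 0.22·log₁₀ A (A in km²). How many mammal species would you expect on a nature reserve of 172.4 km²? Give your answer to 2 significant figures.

S = 7.907 × 172.4^0.22 = 7.907 × 3.105 ≈ 24.55

25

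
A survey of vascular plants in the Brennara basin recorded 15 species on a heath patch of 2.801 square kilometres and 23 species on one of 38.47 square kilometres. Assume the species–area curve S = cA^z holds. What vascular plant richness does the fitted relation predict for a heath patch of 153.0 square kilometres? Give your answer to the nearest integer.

29

z = ln(23/15) / ln(38.47/2.801) = 0.4274 / 2.6199 = 0.1632
c = 15 / 2.801^0.1632 = 15 / 1.183 = 12.68
S₃ = 12.68 × 153^0.1632 = 12.68 × 2.272 ≈ 28.81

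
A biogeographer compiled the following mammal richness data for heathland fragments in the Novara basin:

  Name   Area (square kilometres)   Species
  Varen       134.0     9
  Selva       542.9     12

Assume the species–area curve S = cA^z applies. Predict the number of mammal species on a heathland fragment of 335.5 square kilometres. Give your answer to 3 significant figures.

10.9

z = ln(12/9) / ln(542.9/134) = 0.2877 / 1.3991 = 0.2056
c = 9 / 134^0.2056 = 9 / 2.738 = 3.287
S₃ = 3.287 × 335.5^0.2056 = 3.287 × 3.306 ≈ 10.87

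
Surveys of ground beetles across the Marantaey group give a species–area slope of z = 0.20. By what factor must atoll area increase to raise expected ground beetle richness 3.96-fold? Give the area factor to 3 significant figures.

(A₂/A₁)^0.2 = 3.96, so A₂/A₁ = 3.96^(1/0.2) = 3.96^5
ln(A₂/A₁) = ln 3.96 / 0.2 = 1.3762 / 0.2 = 6.8812
A₂/A₁ = e^6.8812 ≈ 973.8

974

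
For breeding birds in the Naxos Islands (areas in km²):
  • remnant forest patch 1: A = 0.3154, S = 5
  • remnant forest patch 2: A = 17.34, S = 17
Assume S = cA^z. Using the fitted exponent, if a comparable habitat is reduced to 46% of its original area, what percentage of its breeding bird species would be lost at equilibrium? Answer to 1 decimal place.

21.1%

z = ln(17/5) / ln(17.34/0.3154) = 1.2238 / 4.0069 = 0.3054
S_new/S_old = (A_new/A_old)^z = 0.46^0.3054 = exp(0.3054 × -0.7765) = 0.7889
Fraction lost = 1 − 0.7889 = 0.2111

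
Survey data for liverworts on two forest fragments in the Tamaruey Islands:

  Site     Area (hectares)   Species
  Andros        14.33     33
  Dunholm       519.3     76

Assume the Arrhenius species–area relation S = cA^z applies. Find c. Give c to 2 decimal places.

z = ln(S₂/S₁) / ln(A₂/A₁) = ln(76/33) / ln(519.3/14.33) = 0.8342 / 3.5901 = 0.2324
c = S₁ / A₁^z = 33 / 14.33^0.2324 = 33 / 1.856 = 17.78

17.78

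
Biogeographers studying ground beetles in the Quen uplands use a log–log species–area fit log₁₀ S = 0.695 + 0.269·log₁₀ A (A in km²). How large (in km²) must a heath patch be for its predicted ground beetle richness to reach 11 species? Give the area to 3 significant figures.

11 = 4.955 × A^0.269  ⇒  A^0.269 = 11/4.955 = 2.22
ln A = ln(2.22) / 0.269 = 0.7976 / 0.269 = 2.9651
A = e^2.9651 ≈ 19.4 km²

19.4 km²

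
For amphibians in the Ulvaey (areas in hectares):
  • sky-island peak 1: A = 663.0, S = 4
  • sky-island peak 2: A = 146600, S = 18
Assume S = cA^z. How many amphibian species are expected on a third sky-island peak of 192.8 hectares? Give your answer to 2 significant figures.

2.8

z = ln(18/4) / ln(146600/663) = 1.5041 / 5.3987 = 0.2786
c = 4 / 663^0.2786 = 4 / 6.11 = 0.6546
S₃ = 0.6546 × 192.8^0.2786 = 0.6546 × 4.331 ≈ 2.835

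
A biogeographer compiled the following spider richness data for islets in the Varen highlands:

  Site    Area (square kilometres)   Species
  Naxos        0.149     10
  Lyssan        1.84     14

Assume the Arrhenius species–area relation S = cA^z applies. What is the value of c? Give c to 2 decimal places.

z = ln(S₂/S₁) / ln(A₂/A₁) = ln(14/10) / ln(1.84/0.149) = 0.3365 / 2.5136 = 0.1339
c = S₁ / A₁^z = 10 / 0.149^0.1339 = 10 / 0.775 = 12.9

12.90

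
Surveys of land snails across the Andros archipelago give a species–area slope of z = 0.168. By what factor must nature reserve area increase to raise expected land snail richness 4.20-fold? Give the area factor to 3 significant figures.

5130

(A₂/A₁)^0.168 = 4.2, so A₂/A₁ = 4.2^(1/0.168) = 4.2^5.952
ln(A₂/A₁) = ln 4.2 / 0.168 = 1.4351 / 0.168 = 8.5422
A₂/A₁ = e^8.5422 ≈ 5126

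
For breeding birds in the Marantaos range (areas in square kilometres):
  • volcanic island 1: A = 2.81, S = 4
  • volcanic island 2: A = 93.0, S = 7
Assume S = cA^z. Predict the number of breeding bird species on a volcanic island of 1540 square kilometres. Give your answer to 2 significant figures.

11

z = ln(7/4) / ln(93/2.81) = 0.5596 / 3.4994 = 0.1599
c = 4 / 2.81^0.1599 = 4 / 1.18 = 3.391
S₃ = 3.391 × 1540^0.1599 = 3.391 × 3.234 ≈ 10.97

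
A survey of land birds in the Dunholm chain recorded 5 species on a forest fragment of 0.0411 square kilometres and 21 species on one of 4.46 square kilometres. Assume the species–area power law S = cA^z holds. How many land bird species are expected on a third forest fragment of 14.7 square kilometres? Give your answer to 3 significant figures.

30.3

z = ln(21/5) / ln(4.46/0.0411) = 1.4351 / 4.6869 = 0.3062
c = 5 / 0.0411^0.3062 = 5 / 0.3763 = 13.29
S₃ = 13.29 × 14.7^0.3062 = 13.29 × 2.277 ≈ 30.26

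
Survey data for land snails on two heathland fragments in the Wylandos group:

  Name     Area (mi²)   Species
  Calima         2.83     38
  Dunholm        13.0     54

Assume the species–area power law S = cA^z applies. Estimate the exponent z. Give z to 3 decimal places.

0.230

Taking logs: ln S = ln c + z ln A, so z = (ln S₂ − ln S₁)/(ln A₂ − ln A₁).
z = ln(54/38) / ln(13/2.83) = ln(1.421) / ln(4.594) = 0.3514 / 1.5247 = 0.2305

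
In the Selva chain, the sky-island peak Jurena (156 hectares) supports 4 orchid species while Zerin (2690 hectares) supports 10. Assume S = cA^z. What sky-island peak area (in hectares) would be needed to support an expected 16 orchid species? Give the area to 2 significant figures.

z = ln(10/4) / ln(2690/156) = 0.9163 / 2.8474 = 0.3218
c = 4 / 156^0.3218 = 4 / 5.079 = 0.7876
A = (16/0.7876)^(1/0.3218) ⇒ ln A = ln(20.31)/0.3218 = 9.3579
A = e^9.3579 ≈ 11590 hectares

12000 hectares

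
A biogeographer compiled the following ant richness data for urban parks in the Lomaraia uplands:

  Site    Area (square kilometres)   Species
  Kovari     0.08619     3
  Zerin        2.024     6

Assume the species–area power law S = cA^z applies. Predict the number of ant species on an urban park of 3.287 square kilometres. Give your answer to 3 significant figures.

6.67

z = ln(6/3) / ln(2.024/0.08619) = 0.6931 / 3.1563 = 0.2196
c = 3 / 0.08619^0.2196 = 3 / 0.5837 = 5.139
S₃ = 5.139 × 3.287^0.2196 = 5.139 × 1.299 ≈ 6.674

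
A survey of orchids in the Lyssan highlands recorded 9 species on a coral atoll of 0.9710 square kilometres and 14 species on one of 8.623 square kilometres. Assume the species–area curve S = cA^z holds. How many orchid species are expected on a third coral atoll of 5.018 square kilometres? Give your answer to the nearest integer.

13

z = ln(14/9) / ln(8.623/0.971) = 0.4418 / 2.1839 = 0.2023
c = 9 / 0.971^0.2023 = 9 / 0.9941 = 9.054
S₃ = 9.054 × 5.018^0.2023 = 9.054 × 1.386 ≈ 12.55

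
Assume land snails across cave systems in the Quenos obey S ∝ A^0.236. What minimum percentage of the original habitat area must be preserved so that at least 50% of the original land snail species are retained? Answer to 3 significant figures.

Need (A_new/A_old)^0.236 = 0.5, so A_new/A_old = 0.5^(1/0.236) = 0.5^4.237
ln(A_new/A_old) = ln 0.5 / 0.236 = -0.6931 / 0.236 = -2.9371
A_new/A_old = e^-2.9371 ≈ 0.05302

5.30%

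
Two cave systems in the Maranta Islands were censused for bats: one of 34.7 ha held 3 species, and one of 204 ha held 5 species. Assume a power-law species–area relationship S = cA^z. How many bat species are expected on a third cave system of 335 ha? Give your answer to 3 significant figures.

5.77

z = ln(5/3) / ln(204/34.7) = 0.5108 / 1.7714 = 0.2884
c = 3 / 34.7^0.2884 = 3 / 2.781 = 1.079
S₃ = 1.079 × 335^0.2884 = 1.079 × 5.348 ≈ 5.769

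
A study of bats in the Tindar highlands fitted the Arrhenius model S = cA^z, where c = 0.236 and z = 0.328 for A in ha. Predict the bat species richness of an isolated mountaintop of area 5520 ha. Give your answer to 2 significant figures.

4.0

S = 0.236 × 5520^0.328
ln S = ln 0.236 + 0.328 × ln 5520 = -1.4439 + 0.328 × 8.6161 = 1.3822
S = e^1.3822 ≈ 3.984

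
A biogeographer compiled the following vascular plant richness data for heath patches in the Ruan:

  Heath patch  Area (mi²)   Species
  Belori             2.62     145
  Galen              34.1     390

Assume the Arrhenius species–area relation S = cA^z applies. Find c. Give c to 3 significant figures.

z = ln(S₂/S₁) / ln(A₂/A₁) = ln(390/145) / ln(34.1/2.62) = 0.9894 / 2.5661 = 0.3856
c = S₁ / A₁^z = 145 / 2.62^0.3856 = 145 / 1.45 = 100

100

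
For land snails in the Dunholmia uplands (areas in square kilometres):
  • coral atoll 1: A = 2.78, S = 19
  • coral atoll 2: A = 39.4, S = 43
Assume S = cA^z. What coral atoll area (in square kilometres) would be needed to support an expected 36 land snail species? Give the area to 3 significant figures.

22.1 square kilometres

z = ln(43/19) / ln(39.4/2.78) = 0.8168 / 2.6513 = 0.3081
c = 19 / 2.78^0.3081 = 19 / 1.37 = 13.87
A = (36/13.87)^(1/0.3081) ⇒ ln A = ln(2.596)/0.3081 = 3.0970
A = e^3.0970 ≈ 22.13 square kilometres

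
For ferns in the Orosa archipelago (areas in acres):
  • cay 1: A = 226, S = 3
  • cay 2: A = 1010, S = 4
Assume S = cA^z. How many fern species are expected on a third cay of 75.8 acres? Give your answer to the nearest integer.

2

z = ln(4/3) / ln(1010/226) = 0.2877 / 1.4972 = 0.1922
c = 3 / 226^0.1922 = 3 / 2.834 = 1.059
S₃ = 1.059 × 75.8^0.1922 = 1.059 × 2.297 ≈ 2.432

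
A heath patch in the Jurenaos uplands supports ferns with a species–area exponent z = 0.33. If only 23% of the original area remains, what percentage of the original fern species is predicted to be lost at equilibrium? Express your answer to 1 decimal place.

S_new/S_old = (A_new/A_old)^z = 0.23^0.33
= exp(0.33 × ln 0.23) = exp(0.33 × -1.4697) = exp(-0.4850) ≈ 0.6157
Fraction lost = 1 − 0.6157 = 0.3843

38.4%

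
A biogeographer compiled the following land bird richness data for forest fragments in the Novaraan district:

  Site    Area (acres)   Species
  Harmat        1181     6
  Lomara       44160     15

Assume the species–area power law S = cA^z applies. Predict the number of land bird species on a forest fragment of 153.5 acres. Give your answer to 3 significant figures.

z = ln(15/6) / ln(44160/1181) = 0.9163 / 3.6215 = 0.2530
c = 6 / 1181^0.2530 = 6 / 5.989 = 1.002
S₃ = 1.002 × 153.5^0.2530 = 1.002 × 3.574 ≈ 3.58

3.58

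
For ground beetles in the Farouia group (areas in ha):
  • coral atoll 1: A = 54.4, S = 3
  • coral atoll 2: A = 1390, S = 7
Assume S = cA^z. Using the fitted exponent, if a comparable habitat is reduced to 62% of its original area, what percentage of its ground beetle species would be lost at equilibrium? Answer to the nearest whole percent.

12%

z = ln(7/3) / ln(1390/54.4) = 0.8473 / 3.2407 = 0.2615
S_new/S_old = (A_new/A_old)^z = 0.62^0.2615 = exp(0.2615 × -0.4780) = 0.8825
Fraction lost = 1 − 0.8825 = 0.1175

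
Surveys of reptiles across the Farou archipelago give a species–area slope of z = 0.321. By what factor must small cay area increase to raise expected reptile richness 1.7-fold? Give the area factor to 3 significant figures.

(A₂/A₁)^0.321 = 1.7, so A₂/A₁ = 1.7^(1/0.321) = 1.7^3.115
ln(A₂/A₁) = ln 1.7 / 0.321 = 0.5306 / 0.321 = 1.6530
A₂/A₁ = e^1.6530 ≈ 5.223

5.22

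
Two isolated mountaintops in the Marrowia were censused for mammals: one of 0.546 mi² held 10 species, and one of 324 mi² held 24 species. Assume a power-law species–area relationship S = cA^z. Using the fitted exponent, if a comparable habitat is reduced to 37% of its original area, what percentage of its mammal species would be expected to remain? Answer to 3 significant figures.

z = ln(24/10) / ln(324/0.546) = 0.8755 / 6.3859 = 0.1371
S_new/S_old = (A_new/A_old)^z = 0.37^0.1371 = exp(0.1371 × -0.9943) = 0.8726

87.3%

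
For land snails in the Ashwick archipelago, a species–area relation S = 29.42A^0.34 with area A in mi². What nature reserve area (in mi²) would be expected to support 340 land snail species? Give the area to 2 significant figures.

340 = 29.42 × A^0.34  ⇒  A^0.34 = 340/29.42 = 11.56
ln A = ln(11.56) / 0.34 = 2.4473 / 0.34 = 7.1979
A = e^7.1979 ≈ 1337 mi²

1300 mi²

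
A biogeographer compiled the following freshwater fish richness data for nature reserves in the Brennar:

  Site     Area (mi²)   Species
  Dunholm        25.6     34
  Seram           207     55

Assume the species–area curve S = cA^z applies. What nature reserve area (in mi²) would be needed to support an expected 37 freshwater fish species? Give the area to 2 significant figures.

z = ln(55/34) / ln(207/25.6) = 0.4810 / 2.0901 = 0.2301
c = 34 / 25.6^0.2301 = 34 / 2.109 = 16.12
A = (37/16.12)^(1/0.2301) ⇒ ln A = ln(2.295)/0.2301 = 3.6100
A = e^3.6100 ≈ 36.97 mi²

37 mi²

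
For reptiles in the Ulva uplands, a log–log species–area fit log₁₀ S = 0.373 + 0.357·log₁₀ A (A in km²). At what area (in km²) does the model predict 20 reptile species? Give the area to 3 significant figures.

398 km²

20 = 2.36 × A^0.357  ⇒  A^0.357 = 20/2.36 = 8.473
ln A = ln(8.473) / 0.357 = 2.1369 / 0.357 = 5.9856
A = e^5.9856 ≈ 397.7 km²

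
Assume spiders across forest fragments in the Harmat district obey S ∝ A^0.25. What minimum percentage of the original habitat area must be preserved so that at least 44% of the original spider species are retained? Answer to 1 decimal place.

3.7%

Need (A_new/A_old)^0.25 = 0.44, so A_new/A_old = 0.44^(1/0.25) = 0.44^4
ln(A_new/A_old) = ln 0.44 / 0.25 = -0.8210 / 0.25 = -3.2839
A_new/A_old = e^-3.2839 ≈ 0.03748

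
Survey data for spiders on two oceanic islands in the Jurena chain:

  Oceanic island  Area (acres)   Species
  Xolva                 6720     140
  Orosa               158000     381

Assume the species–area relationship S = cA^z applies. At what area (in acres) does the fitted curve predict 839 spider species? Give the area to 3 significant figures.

z = ln(381/140) / ln(158000/6720) = 1.0012 / 3.1575 = 0.3171
c = 140 / 6720^0.3171 = 140 / 16.35 = 8.562
A = (839/8.562)^(1/0.3171) ⇒ ln A = ln(97.99)/0.3171 = 14.4600
A = e^14.4600 ≈ 1905093 acres

1910000 acres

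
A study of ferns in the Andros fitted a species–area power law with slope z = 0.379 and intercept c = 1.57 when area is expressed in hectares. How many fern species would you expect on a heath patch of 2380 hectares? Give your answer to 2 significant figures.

S = 1.57 × 2380^0.379
ln S = ln 1.57 + 0.379 × ln 2380 = 0.4511 + 0.379 × 7.7749 = 3.3977
S = e^3.3977 ≈ 29.9

30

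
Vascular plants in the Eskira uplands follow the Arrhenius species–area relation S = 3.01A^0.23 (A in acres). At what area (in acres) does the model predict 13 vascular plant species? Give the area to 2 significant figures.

13 = 3.01 × A^0.23  ⇒  A^0.23 = 13/3.01 = 4.319
ln A = ln(4.319) / 0.23 = 1.4630 / 0.23 = 6.3609
A = e^6.3609 ≈ 578.8 acres

580 acres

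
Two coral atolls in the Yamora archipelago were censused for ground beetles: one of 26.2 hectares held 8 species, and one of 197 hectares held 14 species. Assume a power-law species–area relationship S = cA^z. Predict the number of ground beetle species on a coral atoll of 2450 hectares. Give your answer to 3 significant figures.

28.2

z = ln(14/8) / ln(197/26.2) = 0.5596 / 2.0174 = 0.2774
c = 8 / 26.2^0.2774 = 8 / 2.474 = 3.233
S₃ = 3.233 × 2450^0.2774 = 3.233 × 8.712 ≈ 28.17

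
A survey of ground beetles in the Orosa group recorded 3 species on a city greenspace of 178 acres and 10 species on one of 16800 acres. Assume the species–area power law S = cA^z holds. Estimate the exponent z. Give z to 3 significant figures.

0.265

Taking logs: ln S = ln c + z ln A, so z = (ln S₂ − ln S₁)/(ln A₂ − ln A₁).
z = ln(10/3) / ln(16800/178) = ln(3.333) / ln(94.38) = 1.2040 / 4.5474 = 0.2648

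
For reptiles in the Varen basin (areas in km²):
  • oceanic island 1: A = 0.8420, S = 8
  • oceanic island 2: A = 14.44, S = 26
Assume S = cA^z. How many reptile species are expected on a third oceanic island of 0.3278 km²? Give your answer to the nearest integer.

z = ln(26/8) / ln(14.44/0.842) = 1.1787 / 2.8420 = 0.4147
c = 8 / 0.842^0.4147 = 8 / 0.9312 = 8.591
S₃ = 8.591 × 0.3278^0.4147 = 8.591 × 0.6297 ≈ 5.41

5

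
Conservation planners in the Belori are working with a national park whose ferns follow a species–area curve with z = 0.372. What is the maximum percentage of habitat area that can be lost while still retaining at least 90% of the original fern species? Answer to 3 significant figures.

Need (A_new/A_old)^0.372 = 0.9, so A_new/A_old = 0.9^(1/0.372) = 0.9^2.688
ln(A_new/A_old) = ln 0.9 / 0.372 = -0.1054 / 0.372 = -0.2832
A_new/A_old = e^-0.2832 ≈ 0.7533
Fraction that can be lost = 1 − 0.7533 = 0.2467

24.7%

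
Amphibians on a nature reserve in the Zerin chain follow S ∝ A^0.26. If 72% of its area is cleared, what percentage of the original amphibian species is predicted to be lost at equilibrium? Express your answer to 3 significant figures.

S_new/S_old = (A_new/A_old)^z = 0.28^0.26
= exp(0.26 × ln 0.28) = exp(0.26 × -1.2730) = exp(-0.3310) ≈ 0.7182
Fraction lost = 1 − 0.7182 = 0.2818

28.2%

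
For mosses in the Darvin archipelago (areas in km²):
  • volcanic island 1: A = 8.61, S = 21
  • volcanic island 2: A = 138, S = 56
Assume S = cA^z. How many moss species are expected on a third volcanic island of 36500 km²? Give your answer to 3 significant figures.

402

z = ln(56/21) / ln(138/8.61) = 0.9808 / 2.7743 = 0.3535
c = 21 / 8.61^0.3535 = 21 / 2.141 = 9.81
S₃ = 9.81 × 36500^0.3535 = 9.81 × 41.01 ≈ 402.3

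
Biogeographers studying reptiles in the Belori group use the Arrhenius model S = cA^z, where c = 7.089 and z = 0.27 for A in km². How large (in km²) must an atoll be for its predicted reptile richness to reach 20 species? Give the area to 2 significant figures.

20 = 7.089 × A^0.27  ⇒  A^0.27 = 20/7.089 = 2.821
ln A = ln(2.821) / 0.27 = 1.0372 / 0.27 = 3.8414
A = e^3.8414 ≈ 46.59 km²

47 km²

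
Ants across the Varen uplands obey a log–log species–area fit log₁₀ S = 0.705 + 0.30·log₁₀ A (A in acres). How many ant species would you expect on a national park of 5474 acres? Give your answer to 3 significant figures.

67.1

S = 5.07 × 5474^0.3
ln S = ln 5.07 + 0.3 × ln 5474 = 1.6233 + 0.3 × 8.6078 = 4.2057
S = e^4.2057 ≈ 67.06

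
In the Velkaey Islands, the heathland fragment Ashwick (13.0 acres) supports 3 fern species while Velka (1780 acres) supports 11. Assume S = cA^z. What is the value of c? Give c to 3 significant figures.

1.52

z = ln(S₂/S₁) / ln(A₂/A₁) = ln(11/3) / ln(1780/13) = 1.2993 / 4.9194 = 0.2641
c = S₁ / A₁^z = 3 / 13^0.2641 = 3 / 1.969 = 1.524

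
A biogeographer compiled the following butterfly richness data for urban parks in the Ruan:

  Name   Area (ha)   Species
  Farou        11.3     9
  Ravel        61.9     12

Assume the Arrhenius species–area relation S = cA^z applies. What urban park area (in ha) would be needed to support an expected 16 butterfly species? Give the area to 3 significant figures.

z = ln(12/9) / ln(61.9/11.3) = 0.2877 / 1.7007 = 0.1692
c = 9 / 11.3^0.1692 = 9 / 1.507 = 5.972
A = (16/5.972)^(1/0.1692) ⇒ ln A = ln(2.679)/0.1692 = 5.8262
A = e^5.8262 ≈ 339.1 ha

339 ha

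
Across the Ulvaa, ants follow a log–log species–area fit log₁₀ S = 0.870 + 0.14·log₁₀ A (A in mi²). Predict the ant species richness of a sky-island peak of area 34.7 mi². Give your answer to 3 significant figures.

12.2

S = 7.413 × 34.7^0.14
ln S = ln 7.413 + 0.14 × ln 34.7 = 2.0032 + 0.14 × 3.5467 = 2.4998
S = e^2.4998 ≈ 12.18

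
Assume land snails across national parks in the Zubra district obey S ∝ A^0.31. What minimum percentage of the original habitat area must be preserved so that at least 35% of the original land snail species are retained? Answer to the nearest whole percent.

Need (A_new/A_old)^0.31 = 0.35, so A_new/A_old = 0.35^(1/0.31) = 0.35^3.226
ln(A_new/A_old) = ln 0.35 / 0.31 = -1.0498 / 0.31 = -3.3865
A_new/A_old = e^-3.3865 ≈ 0.03383

3%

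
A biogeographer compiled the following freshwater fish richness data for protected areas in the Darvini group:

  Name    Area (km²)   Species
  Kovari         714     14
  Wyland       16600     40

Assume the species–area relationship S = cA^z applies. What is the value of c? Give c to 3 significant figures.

1.56

z = ln(S₂/S₁) / ln(A₂/A₁) = ln(40/14) / ln(16600/714) = 1.0498 / 3.1463 = 0.3337
c = S₁ / A₁^z = 14 / 714^0.3337 = 14 / 8.958 = 1.563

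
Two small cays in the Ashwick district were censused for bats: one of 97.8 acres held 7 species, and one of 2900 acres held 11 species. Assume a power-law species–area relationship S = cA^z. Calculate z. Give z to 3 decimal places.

Taking logs: ln S = ln c + z ln A, so z = (ln S₂ − ln S₁)/(ln A₂ − ln A₁).
z = ln(11/7) / ln(2900/97.8) = ln(1.571) / ln(29.65) = 0.4520 / 3.3895 = 0.1333

0.133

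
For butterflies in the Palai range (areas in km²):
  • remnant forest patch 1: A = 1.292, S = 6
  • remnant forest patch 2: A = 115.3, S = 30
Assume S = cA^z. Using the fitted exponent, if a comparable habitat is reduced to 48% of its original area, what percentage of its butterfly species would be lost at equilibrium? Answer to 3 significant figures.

z = ln(30/6) / ln(115.3/1.292) = 1.6094 / 4.4913 = 0.3583
S_new/S_old = (A_new/A_old)^z = 0.48^0.3583 = exp(0.3583 × -0.7340) = 0.7687
Fraction lost = 1 − 0.7687 = 0.2313

23.1%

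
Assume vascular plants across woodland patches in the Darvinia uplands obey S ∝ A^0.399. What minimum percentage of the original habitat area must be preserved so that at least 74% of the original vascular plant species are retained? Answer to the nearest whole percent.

Need (A_new/A_old)^0.399 = 0.74, so A_new/A_old = 0.74^(1/0.399) = 0.74^2.506
ln(A_new/A_old) = ln 0.74 / 0.399 = -0.3011 / 0.399 = -0.7546
A_new/A_old = e^-0.7546 ≈ 0.4702

47%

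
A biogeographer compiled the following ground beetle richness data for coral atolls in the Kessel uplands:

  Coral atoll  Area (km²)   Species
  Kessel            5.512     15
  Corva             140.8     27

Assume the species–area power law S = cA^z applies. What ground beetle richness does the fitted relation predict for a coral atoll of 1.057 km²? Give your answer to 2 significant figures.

11

z = ln(27/15) / ln(140.8/5.512) = 0.5878 / 3.2404 = 0.1814
c = 15 / 5.512^0.1814 = 15 / 1.363 = 11.01
S₃ = 11.01 × 1.057^0.1814 = 11.01 × 1.01 ≈ 11.12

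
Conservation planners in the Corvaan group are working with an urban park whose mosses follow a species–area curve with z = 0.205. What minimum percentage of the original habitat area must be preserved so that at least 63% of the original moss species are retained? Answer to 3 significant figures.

10.5%

Need (A_new/A_old)^0.205 = 0.63, so A_new/A_old = 0.63^(1/0.205) = 0.63^4.878
ln(A_new/A_old) = ln 0.63 / 0.205 = -0.4620 / 0.205 = -2.2538
A_new/A_old = e^-2.2538 ≈ 0.105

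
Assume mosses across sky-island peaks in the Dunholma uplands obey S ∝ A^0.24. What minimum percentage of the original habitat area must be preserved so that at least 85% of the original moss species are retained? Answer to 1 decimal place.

50.8%

Need (A_new/A_old)^0.24 = 0.85, so A_new/A_old = 0.85^(1/0.24) = 0.85^4.167
ln(A_new/A_old) = ln 0.85 / 0.24 = -0.1625 / 0.24 = -0.6772
A_new/A_old = e^-0.6772 ≈ 0.5081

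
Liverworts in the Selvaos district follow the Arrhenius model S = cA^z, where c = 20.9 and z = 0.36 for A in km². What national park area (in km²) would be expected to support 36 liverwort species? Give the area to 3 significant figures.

36 = 20.9 × A^0.36  ⇒  A^0.36 = 36/20.9 = 1.722
ln A = ln(1.722) / 0.36 = 0.5438 / 0.36 = 1.5105
A = e^1.5105 ≈ 4.529 km²

4.53 km²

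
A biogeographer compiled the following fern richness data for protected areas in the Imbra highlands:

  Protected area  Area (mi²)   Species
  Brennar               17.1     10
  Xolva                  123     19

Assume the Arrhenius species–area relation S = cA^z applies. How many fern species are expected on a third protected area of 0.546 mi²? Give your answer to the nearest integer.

z = ln(19/10) / ln(123/17.1) = 0.6419 / 1.9731 = 0.3253
c = 10 / 17.1^0.3253 = 10 / 2.518 = 3.971
S₃ = 3.971 × 0.546^0.3253 = 3.971 × 0.8213 ≈ 3.261

3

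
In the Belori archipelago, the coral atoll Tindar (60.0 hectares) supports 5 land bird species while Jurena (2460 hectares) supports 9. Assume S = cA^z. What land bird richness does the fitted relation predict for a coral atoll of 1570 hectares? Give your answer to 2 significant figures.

8.4

z = ln(9/5) / ln(2460/60) = 0.5878 / 3.7136 = 0.1583
c = 5 / 60^0.1583 = 5 / 1.912 = 2.615
S₃ = 2.615 × 1570^0.1583 = 2.615 × 3.205 ≈ 8.382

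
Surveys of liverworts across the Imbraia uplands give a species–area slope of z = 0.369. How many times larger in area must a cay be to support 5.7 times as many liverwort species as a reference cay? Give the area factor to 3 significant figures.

(A₂/A₁)^0.369 = 5.7, so A₂/A₁ = 5.7^(1/0.369) = 5.7^2.71
ln(A₂/A₁) = ln 5.7 / 0.369 = 1.7405 / 0.369 = 4.7167
A₂/A₁ = e^4.7167 ≈ 111.8

112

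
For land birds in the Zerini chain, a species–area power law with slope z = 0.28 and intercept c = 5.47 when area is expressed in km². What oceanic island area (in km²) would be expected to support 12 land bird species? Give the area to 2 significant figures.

17 km²

12 = 5.47 × A^0.28  ⇒  A^0.28 = 12/5.47 = 2.194
ln A = ln(2.194) / 0.28 = 0.7856 / 0.28 = 2.8058
A = e^2.8058 ≈ 16.54 km²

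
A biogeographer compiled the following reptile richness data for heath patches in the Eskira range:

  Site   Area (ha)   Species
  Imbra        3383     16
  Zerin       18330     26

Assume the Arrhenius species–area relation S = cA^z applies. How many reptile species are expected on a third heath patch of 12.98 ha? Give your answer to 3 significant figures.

3.24

z = ln(26/16) / ln(18330/3383) = 0.4855 / 1.6898 = 0.2873
c = 16 / 3383^0.2873 = 16 / 10.33 = 1.549
S₃ = 1.549 × 12.98^0.2873 = 1.549 × 2.089 ≈ 3.236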